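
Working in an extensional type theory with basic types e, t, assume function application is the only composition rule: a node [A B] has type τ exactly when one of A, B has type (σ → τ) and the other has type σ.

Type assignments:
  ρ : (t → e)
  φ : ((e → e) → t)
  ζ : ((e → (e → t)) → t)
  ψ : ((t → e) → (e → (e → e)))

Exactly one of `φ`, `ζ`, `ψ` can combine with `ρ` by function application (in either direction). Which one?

ψ

φ : ((e → e) → t) — ρ needs t; φ needs (e → e); neither fits.
ζ : ((e → (e → t)) → t) — ρ needs t; ζ needs (e → (e → t)); neither fits.
ψ — combines: ψ : ((t → e) → (e → (e → e))) takes ρ : (t → e) as argument, giving (e → (e → e)).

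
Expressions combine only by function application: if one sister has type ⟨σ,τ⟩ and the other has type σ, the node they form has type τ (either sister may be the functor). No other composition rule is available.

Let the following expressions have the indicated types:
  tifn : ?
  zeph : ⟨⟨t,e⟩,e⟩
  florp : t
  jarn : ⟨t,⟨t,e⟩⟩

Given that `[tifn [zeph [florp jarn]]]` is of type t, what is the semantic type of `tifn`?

At [tifn [zeph [florp jarn]]] (required: t): [zeph [florp jarn]] is e, which is not a function with range t; hence tifn is the functor — type ⟨e,t⟩.

⟨e,t⟩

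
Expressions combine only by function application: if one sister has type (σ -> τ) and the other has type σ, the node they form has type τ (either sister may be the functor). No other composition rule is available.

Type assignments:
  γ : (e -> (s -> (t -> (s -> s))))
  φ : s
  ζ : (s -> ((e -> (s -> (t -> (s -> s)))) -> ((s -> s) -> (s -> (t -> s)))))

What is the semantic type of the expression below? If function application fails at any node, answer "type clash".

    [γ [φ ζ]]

[φ ζ]: (s -> ((e -> (s -> (t -> (s -> s)))) -> ((s -> s) -> (s -> (t -> s))))) applied to s yields ((e -> (s -> (t -> (s -> s)))) -> ((s -> s) -> (s -> (t -> s)))).
[γ [φ ζ]]: ((e -> (s -> (t -> (s -> s)))) -> ((s -> s) -> (s -> (t -> s)))) applied to (e -> (s -> (t -> (s -> s)))) yields ((s -> s) -> (s -> (t -> s))).

((s -> s) -> (s -> (t -> s)))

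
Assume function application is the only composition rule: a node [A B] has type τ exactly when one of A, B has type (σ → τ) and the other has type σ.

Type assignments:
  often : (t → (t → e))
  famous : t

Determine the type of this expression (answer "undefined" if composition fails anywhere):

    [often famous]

(t → e)

At [often famous], often : (t → (t → e)) takes famous : t, giving (t → e).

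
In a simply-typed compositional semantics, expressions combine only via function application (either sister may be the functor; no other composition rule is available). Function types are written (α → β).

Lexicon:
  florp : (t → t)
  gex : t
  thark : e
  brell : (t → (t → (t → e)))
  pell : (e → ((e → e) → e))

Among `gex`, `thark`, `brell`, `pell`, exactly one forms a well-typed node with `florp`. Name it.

gex — combines: florp : (t → t) takes gex : t as argument, giving t.
thark : e — florp needs t; thark needs nothing (atomic); neither fits.
brell : (t → (t → (t → e))) — florp needs t; brell needs t; neither fits.
pell : (e → ((e → e) → e)) — florp needs t; pell needs e; neither fits.

gex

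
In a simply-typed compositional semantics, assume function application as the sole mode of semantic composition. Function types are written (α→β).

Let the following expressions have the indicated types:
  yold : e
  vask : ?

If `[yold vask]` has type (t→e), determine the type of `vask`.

(e→(t→e))

[yold vask] must have type (t→e). The sister yold has type e; that is not a function onto (t→e), so vask must be the functor, of type (e→(t→e)).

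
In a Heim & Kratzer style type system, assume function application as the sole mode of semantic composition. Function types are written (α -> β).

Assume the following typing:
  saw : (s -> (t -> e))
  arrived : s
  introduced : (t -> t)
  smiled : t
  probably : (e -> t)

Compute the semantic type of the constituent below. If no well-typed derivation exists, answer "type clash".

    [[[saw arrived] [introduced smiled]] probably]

[saw arrived]: functor saw : (s -> (t -> e)), argument arrived : s; result (t -> e).
[introduced smiled]: functor introduced : (t -> t), argument smiled : t; result t.
[[saw arrived] [introduced smiled]]: functor [saw arrived] : (t -> e), argument [introduced smiled] : t; result e.
[[[saw arrived] [introduced smiled]] probably]: functor probably : (e -> t), argument [[saw arrived] [introduced smiled]] : e; result t.

t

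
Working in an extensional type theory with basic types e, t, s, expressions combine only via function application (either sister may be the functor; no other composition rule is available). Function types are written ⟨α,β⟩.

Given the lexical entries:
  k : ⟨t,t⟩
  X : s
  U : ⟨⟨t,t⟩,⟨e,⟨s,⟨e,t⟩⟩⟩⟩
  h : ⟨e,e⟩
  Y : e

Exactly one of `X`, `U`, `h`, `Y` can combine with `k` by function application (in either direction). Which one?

X : s — no; k wants t, and X wants nothing (atomic).
U — combines: U : ⟨⟨t,t⟩,⟨e,⟨s,⟨e,t⟩⟩⟩⟩ takes k : ⟨t,t⟩ as argument, giving ⟨e,⟨s,⟨e,t⟩⟩⟩.
h : ⟨e,e⟩ — no; k wants t, and h wants e.
Y : e — no; k wants t, and Y wants nothing (atomic).

U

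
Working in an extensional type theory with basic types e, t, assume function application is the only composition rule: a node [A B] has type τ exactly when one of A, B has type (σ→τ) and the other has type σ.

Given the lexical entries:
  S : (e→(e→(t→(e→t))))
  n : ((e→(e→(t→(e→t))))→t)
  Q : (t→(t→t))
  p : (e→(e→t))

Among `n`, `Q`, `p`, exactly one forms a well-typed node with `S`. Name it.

n — combines: n : ((e→(e→(t→(e→t))))→t) takes S : (e→(e→(t→(e→t)))) as argument, giving t.
Q : (t→(t→t)) — no; S wants e, and Q wants t.
p : (e→(e→t)) — no; S wants e, and p wants e.

n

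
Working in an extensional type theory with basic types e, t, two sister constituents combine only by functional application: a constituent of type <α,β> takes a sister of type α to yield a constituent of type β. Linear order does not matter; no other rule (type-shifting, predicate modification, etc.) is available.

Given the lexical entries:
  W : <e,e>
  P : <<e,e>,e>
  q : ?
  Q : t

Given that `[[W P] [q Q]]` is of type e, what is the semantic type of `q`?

For [[W P] [q Q]] to have type e with [W P] of type e, [q Q] must be the function: [q Q] : <e,e>.
For [q Q] to have type <e,e> with Q of type t, q must be the function: q : <t,<e,e>>.

<t,<e,e>>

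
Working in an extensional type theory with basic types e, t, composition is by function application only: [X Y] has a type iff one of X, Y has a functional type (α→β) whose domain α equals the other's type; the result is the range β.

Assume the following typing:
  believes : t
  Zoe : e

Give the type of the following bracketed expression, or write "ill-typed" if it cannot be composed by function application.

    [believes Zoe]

ill-typed

[believes Zoe]: t and e cannot combine by function application — type clash.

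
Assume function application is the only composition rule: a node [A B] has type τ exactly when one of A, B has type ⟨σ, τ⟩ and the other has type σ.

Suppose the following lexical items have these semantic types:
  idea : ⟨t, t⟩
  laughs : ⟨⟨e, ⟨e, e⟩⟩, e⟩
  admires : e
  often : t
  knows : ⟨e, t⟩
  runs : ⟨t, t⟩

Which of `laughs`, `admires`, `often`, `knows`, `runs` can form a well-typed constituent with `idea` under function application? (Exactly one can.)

laughs : ⟨⟨e, ⟨e, e⟩⟩, e⟩ — no; idea wants t, and laughs wants ⟨e, ⟨e, e⟩⟩.
admires : e — no; idea wants t, and admires wants nothing (atomic).
often — combines: idea : ⟨t, t⟩ takes often : t as argument, giving t.
knows : ⟨e, t⟩ — no; idea wants t, and knows wants e.
runs : ⟨t, t⟩ — no; idea wants t, and runs wants t.

often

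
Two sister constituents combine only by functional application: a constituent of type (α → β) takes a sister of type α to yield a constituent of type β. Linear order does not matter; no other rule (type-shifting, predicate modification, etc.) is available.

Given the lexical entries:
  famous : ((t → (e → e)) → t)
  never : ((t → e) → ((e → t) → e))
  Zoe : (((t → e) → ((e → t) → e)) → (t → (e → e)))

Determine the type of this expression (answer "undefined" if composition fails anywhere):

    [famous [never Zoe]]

[never Zoe]: functor Zoe : (((t → e) → ((e → t) → e)) → (t → (e → e))), argument never : ((t → e) → ((e → t) → e)); result (t → (e → e)).
[famous [never Zoe]]: functor famous : ((t → (e → e)) → t), argument [never Zoe] : (t → (e → e)); result t.

t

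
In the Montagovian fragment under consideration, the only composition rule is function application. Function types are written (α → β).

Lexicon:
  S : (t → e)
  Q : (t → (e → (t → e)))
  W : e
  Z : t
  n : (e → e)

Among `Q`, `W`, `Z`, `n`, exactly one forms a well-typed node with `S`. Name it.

Q : (t → (e → (t → e))) — neither side's domain matches the other.
W : e — neither side's domain matches the other.
Z — combines: S : (t → e) takes Z : t as argument, giving e.
n : (e → e) — neither side's domain matches the other.

Z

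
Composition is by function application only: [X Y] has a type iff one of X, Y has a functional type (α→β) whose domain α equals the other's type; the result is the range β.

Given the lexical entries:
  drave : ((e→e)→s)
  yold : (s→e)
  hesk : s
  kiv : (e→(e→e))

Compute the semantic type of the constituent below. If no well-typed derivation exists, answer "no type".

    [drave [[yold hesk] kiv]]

s

[yold hesk]: (s→e) applied to s yields e.
[[yold hesk] kiv]: (e→(e→e)) applied to e yields (e→e).
[drave [[yold hesk] kiv]]: ((e→e)→s) applied to (e→e) yields s.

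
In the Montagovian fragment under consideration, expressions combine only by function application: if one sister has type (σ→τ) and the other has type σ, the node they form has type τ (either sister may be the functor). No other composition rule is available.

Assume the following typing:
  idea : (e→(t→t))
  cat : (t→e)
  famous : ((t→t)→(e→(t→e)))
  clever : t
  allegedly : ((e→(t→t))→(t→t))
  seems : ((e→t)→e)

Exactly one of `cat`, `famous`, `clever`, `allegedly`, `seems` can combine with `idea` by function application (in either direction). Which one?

cat : (t→e) — no; idea wants e, and cat wants t.
famous : ((t→t)→(e→(t→e))) — no; idea wants e, and famous wants (t→t).
clever : t — no; idea wants e, and clever wants nothing (atomic).
allegedly — combines: allegedly : ((e→(t→t))→(t→t)) takes idea : (e→(t→t)) as argument, giving (t→t).
seems : ((e→t)→e) — no; idea wants e, and seems wants (e→t).

allegedly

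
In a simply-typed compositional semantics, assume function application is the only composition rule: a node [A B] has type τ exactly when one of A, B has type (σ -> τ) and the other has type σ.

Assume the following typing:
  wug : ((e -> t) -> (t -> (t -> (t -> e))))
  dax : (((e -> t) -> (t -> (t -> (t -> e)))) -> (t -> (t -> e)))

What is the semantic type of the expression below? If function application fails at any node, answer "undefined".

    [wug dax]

(t -> (t -> e))

[wug dax]: dax is (((e -> t) -> (t -> (t -> (t -> e)))) -> (t -> (t -> e))), wug is ((e -> t) -> (t -> (t -> (t -> e)))); result (t -> (t -> e)).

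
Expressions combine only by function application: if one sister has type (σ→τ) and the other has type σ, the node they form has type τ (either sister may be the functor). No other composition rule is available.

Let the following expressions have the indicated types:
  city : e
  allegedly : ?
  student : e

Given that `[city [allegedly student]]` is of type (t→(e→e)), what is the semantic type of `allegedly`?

(e→(e→(t→(e→e))))

For [city [allegedly student]] to have type (t→(e→e)) with city of type e, [allegedly student] must be the function: [allegedly student] : (e→(t→(e→e))).
For [allegedly student] to have type (e→(t→(e→e))) with student of type e, allegedly must be the function: allegedly : (e→(e→(t→(e→e)))).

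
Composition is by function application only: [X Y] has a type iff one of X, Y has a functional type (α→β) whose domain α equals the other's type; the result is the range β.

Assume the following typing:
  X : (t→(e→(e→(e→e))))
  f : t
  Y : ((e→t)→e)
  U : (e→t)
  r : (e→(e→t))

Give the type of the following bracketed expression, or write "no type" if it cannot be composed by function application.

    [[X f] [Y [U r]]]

no type

[X f] — X of type (t→(e→(e→(e→e)))) combines with f of type t: type (e→(e→(e→e))).
[U r]: (e→t) with (e→(e→t)) — neither is a function whose domain matches the other; composition fails here.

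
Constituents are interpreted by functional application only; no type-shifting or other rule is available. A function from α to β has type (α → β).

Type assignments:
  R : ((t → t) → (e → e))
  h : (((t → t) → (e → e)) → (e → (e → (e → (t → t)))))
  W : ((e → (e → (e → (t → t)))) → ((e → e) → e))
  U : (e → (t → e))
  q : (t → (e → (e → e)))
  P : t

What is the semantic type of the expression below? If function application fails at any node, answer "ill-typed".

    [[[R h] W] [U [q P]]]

At [R h], h : (((t → t) → (e → e)) → (e → (e → (e → (t → t))))) takes R : ((t → t) → (e → e)), giving (e → (e → (e → (t → t)))).
At [[R h] W], W : ((e → (e → (e → (t → t)))) → ((e → e) → e)) takes [R h] : (e → (e → (e → (t → t)))), giving ((e → e) → e).
At [q P], q : (t → (e → (e → e))) takes P : t, giving (e → (e → e)).
[U [q P]]: (e → (t → e)) with (e → (e → e)) — neither is a function whose domain matches the other; composition fails here.

ill-typed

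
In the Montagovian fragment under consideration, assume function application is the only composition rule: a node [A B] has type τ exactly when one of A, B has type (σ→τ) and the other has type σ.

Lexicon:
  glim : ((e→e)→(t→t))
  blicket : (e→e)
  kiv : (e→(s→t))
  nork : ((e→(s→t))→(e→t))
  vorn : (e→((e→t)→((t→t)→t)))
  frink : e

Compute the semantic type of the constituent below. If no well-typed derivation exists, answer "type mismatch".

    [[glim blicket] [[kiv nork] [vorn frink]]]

t

At [glim blicket], glim : ((e→e)→(t→t)) takes blicket : (e→e), giving (t→t).
At [kiv nork], nork : ((e→(s→t))→(e→t)) takes kiv : (e→(s→t)), giving (e→t).
At [vorn frink], vorn : (e→((e→t)→((t→t)→t))) takes frink : e, giving ((e→t)→((t→t)→t)).
At [[kiv nork] [vorn frink]], [vorn frink] : ((e→t)→((t→t)→t)) takes [kiv nork] : (e→t), giving ((t→t)→t).
At [[glim blicket] [[kiv nork] [vorn frink]]], [[kiv nork] [vorn frink]] : ((t→t)→t) takes [glim blicket] : (t→t), giving t.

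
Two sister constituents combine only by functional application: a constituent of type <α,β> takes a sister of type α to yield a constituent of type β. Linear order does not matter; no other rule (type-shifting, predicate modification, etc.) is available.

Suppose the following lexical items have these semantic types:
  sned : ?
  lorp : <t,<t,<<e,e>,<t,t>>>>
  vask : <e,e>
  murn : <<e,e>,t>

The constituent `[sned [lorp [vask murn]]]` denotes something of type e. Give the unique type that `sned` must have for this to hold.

<<t,<<e,e>,<t,t>>>,e>

At [sned [lorp [vask murn]]] (required: e): [lorp [vask murn]] is <t,<<e,e>,<t,t>>>, which is not a function with range e; hence sned is the functor — type <<t,<<e,e>,<t,t>>>,e>.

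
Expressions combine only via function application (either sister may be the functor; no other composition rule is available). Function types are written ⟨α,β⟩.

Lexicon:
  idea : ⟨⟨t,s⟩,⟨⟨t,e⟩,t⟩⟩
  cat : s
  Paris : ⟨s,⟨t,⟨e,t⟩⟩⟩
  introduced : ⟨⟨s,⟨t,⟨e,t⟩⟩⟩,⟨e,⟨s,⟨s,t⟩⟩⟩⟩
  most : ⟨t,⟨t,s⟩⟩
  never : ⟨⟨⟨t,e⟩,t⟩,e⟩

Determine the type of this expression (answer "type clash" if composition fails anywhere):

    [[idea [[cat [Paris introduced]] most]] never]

[Paris introduced]: functor introduced : ⟨⟨s,⟨t,⟨e,t⟩⟩⟩,⟨e,⟨s,⟨s,t⟩⟩⟩⟩, argument Paris : ⟨s,⟨t,⟨e,t⟩⟩⟩; result ⟨e,⟨s,⟨s,t⟩⟩⟩.
[cat [Paris introduced]]: s with ⟨e,⟨s,⟨s,t⟩⟩⟩ — neither is a function whose domain matches the other; composition fails here.

type clash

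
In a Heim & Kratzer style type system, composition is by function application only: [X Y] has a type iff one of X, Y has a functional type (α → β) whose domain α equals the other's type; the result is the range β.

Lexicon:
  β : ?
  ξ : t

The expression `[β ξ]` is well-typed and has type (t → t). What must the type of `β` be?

[β ξ] is required to be (t → t). ξ : t cannot yield (t → t) as functor, so β : (t → (t → t)).

(t → (t → t))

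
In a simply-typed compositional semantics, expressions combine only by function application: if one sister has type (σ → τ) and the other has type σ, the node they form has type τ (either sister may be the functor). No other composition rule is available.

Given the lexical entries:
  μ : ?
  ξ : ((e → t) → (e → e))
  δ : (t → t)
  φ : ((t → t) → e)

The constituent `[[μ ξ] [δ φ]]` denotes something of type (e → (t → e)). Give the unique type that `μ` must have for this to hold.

(((e → t) → (e → e)) → (e → (e → (t → e))))

[[μ ξ] [δ φ]] must have type (e → (t → e)). The sister [δ φ] has type e; that is not a function onto (e → (t → e)), so [μ ξ] must be the functor, of type (e → (e → (t → e))).
[μ ξ] must have type (e → (e → (t → e))). The sister ξ has type ((e → t) → (e → e)); that is not a function onto (e → (e → (t → e))), so μ must be the functor, of type (((e → t) → (e → e)) → (e → (e → (t → e)))).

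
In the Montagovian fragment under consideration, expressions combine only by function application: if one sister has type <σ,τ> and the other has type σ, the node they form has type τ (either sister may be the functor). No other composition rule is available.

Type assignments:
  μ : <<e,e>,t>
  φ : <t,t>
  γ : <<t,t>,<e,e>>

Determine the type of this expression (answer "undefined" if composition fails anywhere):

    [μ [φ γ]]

t

[φ γ] — γ of type <<t,t>,<e,e>> combines with φ of type <t,t>: type <e,e>.
[μ [φ γ]] — μ of type <<e,e>,t> combines with [φ γ] of type <e,e>: type t.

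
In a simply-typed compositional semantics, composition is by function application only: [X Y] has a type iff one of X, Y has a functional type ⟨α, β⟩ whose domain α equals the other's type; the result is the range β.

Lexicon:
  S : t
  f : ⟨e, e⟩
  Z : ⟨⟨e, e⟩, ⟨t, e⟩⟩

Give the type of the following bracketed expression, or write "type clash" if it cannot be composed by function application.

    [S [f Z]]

[f Z]: functor Z : ⟨⟨e, e⟩, ⟨t, e⟩⟩, argument f : ⟨e, e⟩; result ⟨t, e⟩.
[S [f Z]]: functor [f Z] : ⟨t, e⟩, argument S : t; result e.

e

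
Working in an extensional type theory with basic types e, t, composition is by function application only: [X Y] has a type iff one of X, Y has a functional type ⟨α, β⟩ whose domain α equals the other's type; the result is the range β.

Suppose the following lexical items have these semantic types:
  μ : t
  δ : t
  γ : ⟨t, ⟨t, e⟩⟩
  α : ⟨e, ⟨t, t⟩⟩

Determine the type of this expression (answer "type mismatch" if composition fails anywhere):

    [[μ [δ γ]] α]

[δ γ]: functor γ : ⟨t, ⟨t, e⟩⟩, argument δ : t; result ⟨t, e⟩.
[μ [δ γ]]: functor [δ γ] : ⟨t, e⟩, argument μ : t; result e.
[[μ [δ γ]] α]: functor α : ⟨e, ⟨t, t⟩⟩, argument [μ [δ γ]] : e; result ⟨t, t⟩.

⟨t, t⟩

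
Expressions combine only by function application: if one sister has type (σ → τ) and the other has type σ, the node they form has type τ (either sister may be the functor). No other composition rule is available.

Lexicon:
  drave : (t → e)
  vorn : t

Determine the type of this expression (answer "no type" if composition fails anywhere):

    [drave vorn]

[drave vorn]: functor drave : (t → e), argument vorn : t; result e.

e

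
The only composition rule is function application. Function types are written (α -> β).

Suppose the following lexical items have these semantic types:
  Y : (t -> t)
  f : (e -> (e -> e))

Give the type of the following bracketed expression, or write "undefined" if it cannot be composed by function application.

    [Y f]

At [Y f]: neither (t -> t) nor (e -> (e -> e)) can take the other as argument; the node is ill-typed.

undefined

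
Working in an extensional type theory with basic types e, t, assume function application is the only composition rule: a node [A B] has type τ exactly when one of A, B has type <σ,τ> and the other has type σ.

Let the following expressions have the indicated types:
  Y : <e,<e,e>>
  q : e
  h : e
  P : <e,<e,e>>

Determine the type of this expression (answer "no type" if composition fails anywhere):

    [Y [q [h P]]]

<e,e>

[h P]: P is <e,<e,e>>, h is e; result <e,e>.
[q [h P]]: [h P] is <e,e>, q is e; result e.
[Y [q [h P]]]: Y is <e,<e,e>>, [q [h P]] is e; result <e,e>.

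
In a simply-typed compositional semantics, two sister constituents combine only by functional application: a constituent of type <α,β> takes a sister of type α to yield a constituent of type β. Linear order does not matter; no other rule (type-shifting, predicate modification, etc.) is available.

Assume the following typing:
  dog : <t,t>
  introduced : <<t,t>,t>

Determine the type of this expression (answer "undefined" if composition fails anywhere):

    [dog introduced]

[dog introduced] — introduced of type <<t,t>,t> combines with dog of type <t,t>: type t.

t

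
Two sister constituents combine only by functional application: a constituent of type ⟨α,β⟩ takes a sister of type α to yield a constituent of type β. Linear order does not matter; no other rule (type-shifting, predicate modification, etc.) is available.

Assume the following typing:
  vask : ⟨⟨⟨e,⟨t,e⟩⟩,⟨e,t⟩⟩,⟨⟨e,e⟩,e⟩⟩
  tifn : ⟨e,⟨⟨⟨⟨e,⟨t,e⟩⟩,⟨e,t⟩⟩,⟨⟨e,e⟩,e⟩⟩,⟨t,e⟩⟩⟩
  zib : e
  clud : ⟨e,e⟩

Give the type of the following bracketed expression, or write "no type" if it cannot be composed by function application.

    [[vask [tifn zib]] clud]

[tifn zib]: tifn is ⟨e,⟨⟨⟨⟨e,⟨t,e⟩⟩,⟨e,t⟩⟩,⟨⟨e,e⟩,e⟩⟩,⟨t,e⟩⟩⟩, zib is e; result ⟨⟨⟨⟨e,⟨t,e⟩⟩,⟨e,t⟩⟩,⟨⟨e,e⟩,e⟩⟩,⟨t,e⟩⟩.
[vask [tifn zib]]: [tifn zib] is ⟨⟨⟨⟨e,⟨t,e⟩⟩,⟨e,t⟩⟩,⟨⟨e,e⟩,e⟩⟩,⟨t,e⟩⟩, vask is ⟨⟨⟨e,⟨t,e⟩⟩,⟨e,t⟩⟩,⟨⟨e,e⟩,e⟩⟩; result ⟨t,e⟩.
At [[vask [tifn zib]] clud]: neither ⟨t,e⟩ nor ⟨e,e⟩ can take the other as argument; the node is ill-typed.

no type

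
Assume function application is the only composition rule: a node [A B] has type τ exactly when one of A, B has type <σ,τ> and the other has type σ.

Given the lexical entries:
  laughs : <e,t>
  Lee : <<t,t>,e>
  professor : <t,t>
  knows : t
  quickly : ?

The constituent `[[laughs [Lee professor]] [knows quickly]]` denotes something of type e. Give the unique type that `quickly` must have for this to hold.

At [[laughs [Lee professor]] [knows quickly]] (required: e): [laughs [Lee professor]] is t, which is not a function with range e; hence [knows quickly] is the functor — type <t,e>.
At [knows quickly] (required: <t,e>): knows is t, which is not a function with range <t,e>; hence quickly is the functor — type <t,<t,e>>.

<t,<t,e>>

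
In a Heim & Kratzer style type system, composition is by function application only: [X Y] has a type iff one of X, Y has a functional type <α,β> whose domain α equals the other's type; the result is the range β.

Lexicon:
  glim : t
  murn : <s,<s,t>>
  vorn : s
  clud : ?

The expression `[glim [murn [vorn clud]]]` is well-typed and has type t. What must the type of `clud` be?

<s,<<s,<s,t>>,<t,t>>>

[glim [murn [vorn clud]]] is required to be t. glim : t cannot yield t as functor, so [murn [vorn clud]] : <t,t>.
[murn [vorn clud]] is required to be <t,t>. murn : <s,<s,t>> cannot yield <t,t> as functor, so [vorn clud] : <<s,<s,t>>,<t,t>>.
[vorn clud] is required to be <<s,<s,t>>,<t,t>>. vorn : s cannot yield <<s,<s,t>>,<t,t>> as functor, so clud : <s,<<s,<s,t>>,<t,t>>>.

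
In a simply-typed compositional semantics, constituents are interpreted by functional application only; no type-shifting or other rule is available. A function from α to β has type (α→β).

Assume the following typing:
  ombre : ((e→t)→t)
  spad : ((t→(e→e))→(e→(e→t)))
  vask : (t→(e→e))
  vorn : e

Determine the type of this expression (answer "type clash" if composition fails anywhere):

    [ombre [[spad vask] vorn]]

[spad vask]: ((t→(e→e))→(e→(e→t))) applied to (t→(e→e)) yields (e→(e→t)).
[[spad vask] vorn]: (e→(e→t)) applied to e yields (e→t).
[ombre [[spad vask] vorn]]: ((e→t)→t) applied to (e→t) yields t.

t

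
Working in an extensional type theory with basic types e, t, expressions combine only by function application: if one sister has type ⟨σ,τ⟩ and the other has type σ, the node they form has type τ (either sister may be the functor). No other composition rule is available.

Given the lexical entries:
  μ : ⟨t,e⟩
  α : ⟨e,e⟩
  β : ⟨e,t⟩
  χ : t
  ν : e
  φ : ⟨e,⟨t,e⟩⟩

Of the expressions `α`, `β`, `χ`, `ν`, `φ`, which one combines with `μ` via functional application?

χ

α : ⟨e,e⟩ — μ needs t; α needs e; neither fits.
β : ⟨e,t⟩ — μ needs t; β needs e; neither fits.
χ — combines: μ : ⟨t,e⟩ takes χ : t as argument, giving e.
ν : e — μ needs t; ν needs nothing (atomic); neither fits.
φ : ⟨e,⟨t,e⟩⟩ — μ needs t; φ needs e; neither fits.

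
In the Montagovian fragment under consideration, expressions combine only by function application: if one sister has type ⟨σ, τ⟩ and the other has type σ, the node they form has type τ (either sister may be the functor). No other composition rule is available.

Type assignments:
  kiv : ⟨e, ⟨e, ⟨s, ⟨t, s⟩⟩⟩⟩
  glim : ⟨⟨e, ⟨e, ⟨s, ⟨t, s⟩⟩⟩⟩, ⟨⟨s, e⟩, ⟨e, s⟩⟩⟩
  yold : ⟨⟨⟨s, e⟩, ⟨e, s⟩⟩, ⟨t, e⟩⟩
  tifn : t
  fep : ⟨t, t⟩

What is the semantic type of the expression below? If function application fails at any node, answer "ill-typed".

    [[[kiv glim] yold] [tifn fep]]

e

[kiv glim]: ⟨⟨e, ⟨e, ⟨s, ⟨t, s⟩⟩⟩⟩, ⟨⟨s, e⟩, ⟨e, s⟩⟩⟩ applied to ⟨e, ⟨e, ⟨s, ⟨t, s⟩⟩⟩⟩ yields ⟨⟨s, e⟩, ⟨e, s⟩⟩.
[[kiv glim] yold]: ⟨⟨⟨s, e⟩, ⟨e, s⟩⟩, ⟨t, e⟩⟩ applied to ⟨⟨s, e⟩, ⟨e, s⟩⟩ yields ⟨t, e⟩.
[tifn fep]: ⟨t, t⟩ applied to t yields t.
[[[kiv glim] yold] [tifn fep]]: ⟨t, e⟩ applied to t yields e.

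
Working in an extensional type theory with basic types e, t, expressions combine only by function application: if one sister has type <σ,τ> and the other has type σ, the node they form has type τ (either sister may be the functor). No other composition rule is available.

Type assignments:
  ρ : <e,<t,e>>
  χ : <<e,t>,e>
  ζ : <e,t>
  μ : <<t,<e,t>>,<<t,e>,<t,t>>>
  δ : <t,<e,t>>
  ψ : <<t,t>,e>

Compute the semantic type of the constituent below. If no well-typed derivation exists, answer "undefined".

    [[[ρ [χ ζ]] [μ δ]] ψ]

e

[χ ζ]: χ is <<e,t>,e>, ζ is <e,t>; result e.
[ρ [χ ζ]]: ρ is <e,<t,e>>, [χ ζ] is e; result <t,e>.
[μ δ]: μ is <<t,<e,t>>,<<t,e>,<t,t>>>, δ is <t,<e,t>>; result <<t,e>,<t,t>>.
[[ρ [χ ζ]] [μ δ]]: [μ δ] is <<t,e>,<t,t>>, [ρ [χ ζ]] is <t,e>; result <t,t>.
[[[ρ [χ ζ]] [μ δ]] ψ]: ψ is <<t,t>,e>, [[ρ [χ ζ]] [μ δ]] is <t,t>; result e.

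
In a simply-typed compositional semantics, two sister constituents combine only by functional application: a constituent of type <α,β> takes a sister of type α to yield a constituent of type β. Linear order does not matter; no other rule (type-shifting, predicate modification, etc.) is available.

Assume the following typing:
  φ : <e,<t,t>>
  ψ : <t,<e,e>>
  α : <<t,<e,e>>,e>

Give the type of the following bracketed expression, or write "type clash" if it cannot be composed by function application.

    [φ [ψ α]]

<t,t>

[ψ α]: α is <<t,<e,e>>,e>, ψ is <t,<e,e>>; result e.
[φ [ψ α]]: φ is <e,<t,t>>, [ψ α] is e; result <t,t>.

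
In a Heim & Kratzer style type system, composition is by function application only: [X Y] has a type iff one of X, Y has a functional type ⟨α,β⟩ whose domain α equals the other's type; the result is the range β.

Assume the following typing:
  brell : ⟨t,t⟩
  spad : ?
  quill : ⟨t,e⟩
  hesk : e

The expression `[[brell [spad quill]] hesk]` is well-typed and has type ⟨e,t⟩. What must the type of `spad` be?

At [[brell [spad quill]] hesk] (required: ⟨e,t⟩): hesk is e, which is not a function with range ⟨e,t⟩; hence [brell [spad quill]] is the functor — type ⟨e,⟨e,t⟩⟩.
At [brell [spad quill]] (required: ⟨e,⟨e,t⟩⟩): brell is ⟨t,t⟩, which is not a function with range ⟨e,⟨e,t⟩⟩; hence [spad quill] is the functor — type ⟨⟨t,t⟩,⟨e,⟨e,t⟩⟩⟩.
At [spad quill] (required: ⟨⟨t,t⟩,⟨e,⟨e,t⟩⟩⟩): quill is ⟨t,e⟩, which is not a function with range ⟨⟨t,t⟩,⟨e,⟨e,t⟩⟩⟩; hence spad is the functor — type ⟨⟨t,e⟩,⟨⟨t,t⟩,⟨e,⟨e,t⟩⟩⟩⟩.

⟨⟨t,e⟩,⟨⟨t,t⟩,⟨e,⟨e,t⟩⟩⟩⟩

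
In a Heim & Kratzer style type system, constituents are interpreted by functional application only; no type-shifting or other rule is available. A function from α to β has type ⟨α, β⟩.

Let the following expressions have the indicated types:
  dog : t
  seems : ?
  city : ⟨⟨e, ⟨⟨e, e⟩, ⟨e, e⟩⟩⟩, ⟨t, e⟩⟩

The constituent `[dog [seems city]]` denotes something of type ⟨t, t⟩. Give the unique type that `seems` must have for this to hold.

⟨⟨⟨e, ⟨⟨e, e⟩, ⟨e, e⟩⟩⟩, ⟨t, e⟩⟩, ⟨t, ⟨t, t⟩⟩⟩

At [dog [seems city]] (required: ⟨t, t⟩): dog is t, which is not a function with range ⟨t, t⟩; hence [seems city] is the functor — type ⟨t, ⟨t, t⟩⟩.
At [seems city] (required: ⟨t, ⟨t, t⟩⟩): city is ⟨⟨e, ⟨⟨e, e⟩, ⟨e, e⟩⟩⟩, ⟨t, e⟩⟩, which is not a function with range ⟨t, ⟨t, t⟩⟩; hence seems is the functor — type ⟨⟨⟨e, ⟨⟨e, e⟩, ⟨e, e⟩⟩⟩, ⟨t, e⟩⟩, ⟨t, ⟨t, t⟩⟩⟩.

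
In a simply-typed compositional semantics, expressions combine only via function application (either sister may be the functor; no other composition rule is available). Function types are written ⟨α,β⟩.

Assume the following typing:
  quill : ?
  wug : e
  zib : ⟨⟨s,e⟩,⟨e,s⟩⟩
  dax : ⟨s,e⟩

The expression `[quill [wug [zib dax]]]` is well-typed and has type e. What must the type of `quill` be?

⟨s,e⟩

For [quill [wug [zib dax]]] to have type e with [wug [zib dax]] of type s, quill must be the function: quill : ⟨s,e⟩.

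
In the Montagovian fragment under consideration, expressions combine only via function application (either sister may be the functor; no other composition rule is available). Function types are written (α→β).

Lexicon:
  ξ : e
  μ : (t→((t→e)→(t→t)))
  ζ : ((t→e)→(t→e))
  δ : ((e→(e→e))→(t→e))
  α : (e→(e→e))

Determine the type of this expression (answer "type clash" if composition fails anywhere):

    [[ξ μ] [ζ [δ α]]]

type clash

At [ξ μ]: neither e nor (t→((t→e)→(t→t))) can take the other as argument; the node is ill-typed.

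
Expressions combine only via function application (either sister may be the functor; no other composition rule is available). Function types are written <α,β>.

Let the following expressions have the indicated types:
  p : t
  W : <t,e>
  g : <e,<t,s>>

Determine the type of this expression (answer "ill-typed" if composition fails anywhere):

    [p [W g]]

ill-typed

[W g]: <t,e> and <e,<t,s>> cannot combine by function application — type clash.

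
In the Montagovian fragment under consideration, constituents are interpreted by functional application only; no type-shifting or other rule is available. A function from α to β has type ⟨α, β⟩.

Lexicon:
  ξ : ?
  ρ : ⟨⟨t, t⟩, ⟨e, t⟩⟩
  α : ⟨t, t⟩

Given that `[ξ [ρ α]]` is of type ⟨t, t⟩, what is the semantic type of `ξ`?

⟨⟨e, t⟩, ⟨t, t⟩⟩

[ξ [ρ α]] must have type ⟨t, t⟩. The sister [ρ α] has type ⟨e, t⟩; that is not a function onto ⟨t, t⟩, so ξ must be the functor, of type ⟨⟨e, t⟩, ⟨t, t⟩⟩.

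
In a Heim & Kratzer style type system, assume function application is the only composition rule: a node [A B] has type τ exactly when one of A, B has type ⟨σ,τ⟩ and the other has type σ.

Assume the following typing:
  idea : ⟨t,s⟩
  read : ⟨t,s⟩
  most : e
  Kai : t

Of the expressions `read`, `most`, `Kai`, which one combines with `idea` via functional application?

Kai

read : ⟨t,s⟩ — no; idea wants t, and read wants t.
most : e — no; idea wants t, and most wants nothing (atomic).
Kai — combines: idea : ⟨t,s⟩ takes Kai : t as argument, giving s.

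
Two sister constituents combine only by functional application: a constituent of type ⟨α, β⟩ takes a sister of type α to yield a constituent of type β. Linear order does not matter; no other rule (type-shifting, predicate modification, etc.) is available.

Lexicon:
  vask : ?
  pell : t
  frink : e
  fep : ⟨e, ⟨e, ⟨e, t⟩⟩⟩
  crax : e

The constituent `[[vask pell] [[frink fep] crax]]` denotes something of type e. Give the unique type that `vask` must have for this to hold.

⟨t, ⟨⟨e, t⟩, e⟩⟩

For [[vask pell] [[frink fep] crax]] to have type e with [[frink fep] crax] of type ⟨e, t⟩, [vask pell] must be the function: [vask pell] : ⟨⟨e, t⟩, e⟩.
For [vask pell] to have type ⟨⟨e, t⟩, e⟩ with pell of type t, vask must be the function: vask : ⟨t, ⟨⟨e, t⟩, e⟩⟩.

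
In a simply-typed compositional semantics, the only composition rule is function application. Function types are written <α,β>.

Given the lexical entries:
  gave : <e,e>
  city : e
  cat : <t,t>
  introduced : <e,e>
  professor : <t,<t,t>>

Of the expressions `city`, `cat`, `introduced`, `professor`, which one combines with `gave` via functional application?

city — combines: gave : <e,e> takes city : e as argument, giving e.
cat : <t,t> — neither side's domain matches the other.
introduced : <e,e> — neither side's domain matches the other.
professor : <t,<t,t>> — neither side's domain matches the other.

city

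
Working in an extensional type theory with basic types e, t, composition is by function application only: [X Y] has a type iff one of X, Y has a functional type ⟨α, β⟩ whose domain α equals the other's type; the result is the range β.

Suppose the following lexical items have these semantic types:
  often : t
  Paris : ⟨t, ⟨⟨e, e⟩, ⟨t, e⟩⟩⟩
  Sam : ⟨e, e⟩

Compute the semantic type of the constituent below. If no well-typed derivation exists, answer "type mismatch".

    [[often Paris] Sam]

⟨t, e⟩

[often Paris] — Paris of type ⟨t, ⟨⟨e, e⟩, ⟨t, e⟩⟩⟩ combines with often of type t: type ⟨⟨e, e⟩, ⟨t, e⟩⟩.
[[often Paris] Sam] — [often Paris] of type ⟨⟨e, e⟩, ⟨t, e⟩⟩ combines with Sam of type ⟨e, e⟩: type ⟨t, e⟩.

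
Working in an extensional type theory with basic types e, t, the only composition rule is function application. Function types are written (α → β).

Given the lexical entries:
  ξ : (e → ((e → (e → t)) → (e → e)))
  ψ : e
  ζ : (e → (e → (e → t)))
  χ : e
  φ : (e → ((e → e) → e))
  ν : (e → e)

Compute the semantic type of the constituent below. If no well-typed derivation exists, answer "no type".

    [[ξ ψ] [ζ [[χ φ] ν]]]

(e → e)

[ξ ψ]: (e → ((e → (e → t)) → (e → e))) applied to e yields ((e → (e → t)) → (e → e)).
[χ φ]: (e → ((e → e) → e)) applied to e yields ((e → e) → e).
[[χ φ] ν]: ((e → e) → e) applied to (e → e) yields e.
[ζ [[χ φ] ν]]: (e → (e → (e → t))) applied to e yields (e → (e → t)).
[[ξ ψ] [ζ [[χ φ] ν]]]: ((e → (e → t)) → (e → e)) applied to (e → (e → t)) yields (e → e).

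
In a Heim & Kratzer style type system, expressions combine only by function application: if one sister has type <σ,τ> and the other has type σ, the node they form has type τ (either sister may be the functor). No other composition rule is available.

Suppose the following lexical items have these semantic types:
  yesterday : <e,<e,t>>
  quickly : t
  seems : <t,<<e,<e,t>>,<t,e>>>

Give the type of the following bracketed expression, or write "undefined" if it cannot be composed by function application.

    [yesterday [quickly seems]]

<t,e>

At [quickly seems], seems : <t,<<e,<e,t>>,<t,e>>> takes quickly : t, giving <<e,<e,t>>,<t,e>>.
At [yesterday [quickly seems]], [quickly seems] : <<e,<e,t>>,<t,e>> takes yesterday : <e,<e,t>>, giving <t,e>.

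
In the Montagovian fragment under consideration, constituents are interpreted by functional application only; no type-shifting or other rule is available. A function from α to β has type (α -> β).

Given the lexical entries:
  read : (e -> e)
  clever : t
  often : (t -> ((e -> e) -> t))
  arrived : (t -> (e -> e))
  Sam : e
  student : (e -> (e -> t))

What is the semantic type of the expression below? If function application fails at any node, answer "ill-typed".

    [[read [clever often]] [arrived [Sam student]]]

ill-typed

At [clever often], often : (t -> ((e -> e) -> t)) takes clever : t, giving ((e -> e) -> t).
At [read [clever often]], [clever often] : ((e -> e) -> t) takes read : (e -> e), giving t.
At [Sam student], student : (e -> (e -> t)) takes Sam : e, giving (e -> t).
At [arrived [Sam student]]: neither (t -> (e -> e)) nor (e -> t) can take the other as argument; the node is ill-typed.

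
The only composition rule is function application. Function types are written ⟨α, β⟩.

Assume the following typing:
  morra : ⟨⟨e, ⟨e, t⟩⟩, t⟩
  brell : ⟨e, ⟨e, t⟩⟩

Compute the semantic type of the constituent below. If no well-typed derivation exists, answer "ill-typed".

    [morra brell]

t

[morra brell] — morra of type ⟨⟨e, ⟨e, t⟩⟩, t⟩ combines with brell of type ⟨e, ⟨e, t⟩⟩: type t.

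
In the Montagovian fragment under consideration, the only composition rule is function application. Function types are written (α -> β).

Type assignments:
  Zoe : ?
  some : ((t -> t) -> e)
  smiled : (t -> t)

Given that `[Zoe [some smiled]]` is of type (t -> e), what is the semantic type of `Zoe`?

(e -> (t -> e))

At [Zoe [some smiled]] (required: (t -> e)): [some smiled] is e, which is not a function with range (t -> e); hence Zoe is the functor — type (e -> (t -> e)).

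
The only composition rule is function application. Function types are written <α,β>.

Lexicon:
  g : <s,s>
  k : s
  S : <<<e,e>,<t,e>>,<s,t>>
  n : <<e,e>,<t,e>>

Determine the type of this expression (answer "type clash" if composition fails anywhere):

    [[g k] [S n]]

At [g k], g : <s,s> takes k : s, giving s.
At [S n], S : <<<e,e>,<t,e>>,<s,t>> takes n : <<e,e>,<t,e>>, giving <s,t>.
At [[g k] [S n]], [S n] : <s,t> takes [g k] : s, giving t.

t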